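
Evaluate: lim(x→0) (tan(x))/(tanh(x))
This is a 0/0 indeterminate form.

Apply L'Hôpital's rule: differentiate numerator and denominator separately.
  f(x) = tan(x)   ⇒   f'(x) = tan(x)^2 + 1
  g(x) = tanh(x)   ⇒   g'(x) = 1 - tanh(x)^2
  lim(x→0) f'(x)/g'(x) = lim(x→0) (tan(x)^2 + 1)/(1 - tanh(x)^2)
  = 1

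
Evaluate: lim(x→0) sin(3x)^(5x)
This is an exponential indeterminate form.

For exponential indeterminate forms, take the natural log:
  Let L = lim(x→0) sin(3x)^(5x)
  Then ln(L) = lim(x→0) [exponent × ln(base)]
  Evaluate using L'Hôpital or standard limits, then exponentiate.
  L = 1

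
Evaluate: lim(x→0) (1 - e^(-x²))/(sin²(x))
This is a 0/0 indeterminate form.

Apply L'Hôpital's rule: differentiate numerator and denominator separately.
  f(x) = 1 - e^(-x^2)   ⇒   f'(x) = 2·x·e^(-x^2)
  g(x) = sin(x)^2   ⇒   g'(x) = 2·sin(x)·cos(x)
  lim(x→0) f'(x)/g'(x) = lim(x→0) (2·x·e^(-x^2))/(2·sin(x)·cos(x))
  = 1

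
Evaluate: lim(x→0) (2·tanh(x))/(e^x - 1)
This is a 0/0 indeterminate form.

Apply L'Hôpital's rule: differentiate numerator and denominator separately.
  f(x) = 2·tanh(x)   ⇒   f'(x) = 2 - 2·tanh(x)^2
  g(x) = e^(x) - 1   ⇒   g'(x) = e^(x)
  lim(x→0) f'(x)/g'(x) = lim(x→0) (2 - 2·tanh(x)^2)/(e^(x))
  = 2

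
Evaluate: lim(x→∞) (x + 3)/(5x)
This is an ∞/∞ indeterminate form.

Apply L'Hôpital's rule: differentiate numerator and denominator separately.
  f(x) = x + 3   ⇒   f'(x) = 1
  g(x) = 5·x   ⇒   g'(x) = 5
  lim(x→∞) f'(x)/g'(x) = lim(x→∞) (1)/(5)
  = 1/5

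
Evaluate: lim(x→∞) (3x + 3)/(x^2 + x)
This is an ∞/∞ indeterminate form.

Apply L'Hôpital's rule: differentiate numerator and denominator separately.
  f(x) = 3·x + 3   ⇒   f'(x) = 3
  g(x) = x^2 + x   ⇒   g'(x) = 2·x + 1
  lim(x→∞) f'(x)/g'(x) = lim(x→∞) (3)/(2·x + 1)
  = 0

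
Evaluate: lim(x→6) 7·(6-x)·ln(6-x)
This is a 0·∞ indeterminate form.

Rewrite 0·∞ as a quotient (0/0 or ∞/∞ form), then apply L'Hôpital's rule:
  lim(x→6) 7·(6-x)·ln(6-x) = 0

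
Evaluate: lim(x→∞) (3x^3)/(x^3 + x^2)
This is an ∞/∞ indeterminate form.

Apply L'Hôpital's rule: differentiate numerator and denominator separately.
  f(x) = 3·x^3   ⇒   f'(x) = 9·x^2
  g(x) = x^3 + x^2   ⇒   g'(x) = 3·x^2 + 2·x
  lim(x→∞) f'(x)/g'(x) = lim(x→∞) (9·x^2)/(3·x^2 + 2·x)
  = 3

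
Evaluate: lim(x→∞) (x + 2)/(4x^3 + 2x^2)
This is an ∞/∞ indeterminate form.

Apply L'Hôpital's rule: differentiate numerator and denominator separately.
  f(x) = x + 2   ⇒   f'(x) = 1
  g(x) = 4·x^3 + 2·x^2   ⇒   g'(x) = 12·x^2 + 4·x
  lim(x→∞) f'(x)/g'(x) = lim(x→∞) (1)/(12·x^2 + 4·x)
  = 0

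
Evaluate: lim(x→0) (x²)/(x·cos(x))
This is a 0/0 indeterminate form.

Apply L'Hôpital's rule: differentiate numerator and denominator separately.
  f(x) = x^2   ⇒   f'(x) = 2·x
  g(x) = x·cos(x)   ⇒   g'(x) = -x·sin(x) + cos(x)
  lim(x→0) f'(x)/g'(x) = lim(x→0) (2·x)/(-x·sin(x) + cos(x))
  = 0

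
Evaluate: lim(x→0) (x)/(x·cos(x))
This is a 0/0 indeterminate form.

Apply L'Hôpital's rule: differentiate numerator and denominator separately.
  f(x) = x   ⇒   f'(x) = 1
  g(x) = x·cos(x)   ⇒   g'(x) = -x·sin(x) + cos(x)
  lim(x→0) f'(x)/g'(x) = lim(x→0) (1)/(-x·sin(x) + cos(x))
  = 1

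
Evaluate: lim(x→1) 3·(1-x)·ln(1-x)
This is a 0·∞ indeterminate form.

Rewrite 0·∞ as a quotient (0/0 or ∞/∞ form), then apply L'Hôpital's rule:
  lim(x→1) 3·(1-x)·ln(1-x) = 0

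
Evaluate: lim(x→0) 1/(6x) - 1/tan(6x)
This is an ∞-∞ indeterminate form.

Combine fractions or rationalize to convert ∞-∞ to 0/0 form:
  lim(x→0) 1/(6x) - 1/tan(6x) = 0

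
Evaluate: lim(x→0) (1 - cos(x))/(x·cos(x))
This is a 0/0 indeterminate form.

Apply L'Hôpital's rule: differentiate numerator and denominator separately.
  f(x) = 1 - cos(x)   ⇒   f'(x) = sin(x)
  g(x) = x·cos(x)   ⇒   g'(x) = -x·sin(x) + cos(x)
  lim(x→0) f'(x)/g'(x) = lim(x→0) (sin(x))/(-x·sin(x) + cos(x))
  = 0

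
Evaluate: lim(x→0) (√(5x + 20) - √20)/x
This is a standard limit.

Factor or rationalize the expression:
  lim(x→0) (√(5x + 20) - √20)/x = sqrt(5)/4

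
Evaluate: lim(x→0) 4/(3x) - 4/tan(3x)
This is an ∞-∞ indeterminate form.

Combine fractions or rationalize to convert ∞-∞ to 0/0 form:
  lim(x→0) 4/(3x) - 4/tan(3x) = 0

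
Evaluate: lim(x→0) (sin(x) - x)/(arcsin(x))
This is a 0/0 indeterminate form.

Apply L'Hôpital's rule: differentiate numerator and denominator separately.
  f(x) = -x + sin(x)   ⇒   f'(x) = cos(x) - 1
  g(x) = asin(x)   ⇒   g'(x) = 1/sqrt(1 - x^2)
  lim(x→0) f'(x)/g'(x) = lim(x→0) (cos(x) - 1)/(1/sqrt(1 - x^2))
  = 0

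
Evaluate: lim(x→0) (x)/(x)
This is a 0/0 indeterminate form.

Apply L'Hôpital's rule: differentiate numerator and denominator separately.
  f(x) = x   ⇒   f'(x) = 1
  g(x) = x   ⇒   g'(x) = 1
  lim(x→0) f'(x)/g'(x) = lim(x→0) (1)/(1)
  = 1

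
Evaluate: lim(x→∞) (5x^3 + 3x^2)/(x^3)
This is an ∞/∞ indeterminate form.

Apply L'Hôpital's rule: differentiate numerator and denominator separately.
  f(x) = 5·x^3 + 3·x^2   ⇒   f'(x) = 15·x^2 + 6·x
  g(x) = x^3   ⇒   g'(x) = 3·x^2
  lim(x→∞) f'(x)/g'(x) = lim(x→∞) (15·x^2 + 6·x)/(3·x^2)
  = 5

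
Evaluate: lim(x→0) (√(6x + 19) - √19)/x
This is a standard limit.

Factor or rationalize the expression:
  lim(x→0) (√(6x + 19) - √19)/x = 3·sqrt(19)/19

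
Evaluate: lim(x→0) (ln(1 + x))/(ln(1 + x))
This is a 0/0 indeterminate form.

Apply L'Hôpital's rule: differentiate numerator and denominator separately.
  f(x) = ln(x + 1)   ⇒   f'(x) = 1/(x + 1)
  g(x) = ln(x + 1)   ⇒   g'(x) = 1/(x + 1)
  lim(x→0) f'(x)/g'(x) = lim(x→0) (1/(x + 1))/(1/(x + 1))
  = 1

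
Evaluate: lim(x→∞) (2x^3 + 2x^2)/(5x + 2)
This is an ∞/∞ indeterminate form.

Apply L'Hôpital's rule: differentiate numerator and denominator separately.
  f(x) = 2·x^3 + 2·x^2   ⇒   f'(x) = 6·x^2 + 4·x
  g(x) = 5·x + 2   ⇒   g'(x) = 5
  lim(x→∞) f'(x)/g'(x) = lim(x→∞) (6·x^2 + 4·x)/(5)
  = ∞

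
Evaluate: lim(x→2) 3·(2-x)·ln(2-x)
This is a 0·∞ indeterminate form.

Rewrite 0·∞ as a quotient (0/0 or ∞/∞ form), then apply L'Hôpital's rule:
  lim(x→2) 3·(2-x)·ln(2-x) = 0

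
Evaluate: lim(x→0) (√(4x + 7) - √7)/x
This is a standard limit.

Factor or rationalize the expression:
  lim(x→0) (√(4x + 7) - √7)/x = 2·sqrt(7)/7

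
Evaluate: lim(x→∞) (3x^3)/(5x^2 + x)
This is an ∞/∞ indeterminate form.

Apply L'Hôpital's rule: differentiate numerator and denominator separately.
  f(x) = 3·x^3   ⇒   f'(x) = 9·x^2
  g(x) = 5·x^2 + x   ⇒   g'(x) = 10·x + 1
  lim(x→∞) f'(x)/g'(x) = lim(x→∞) (9·x^2)/(10·x + 1)
  = ∞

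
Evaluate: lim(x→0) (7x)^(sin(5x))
This is an exponential indeterminate form.

For exponential indeterminate forms, take the natural log:
  Let L = lim(x→0) (7x)^(sin(5x))
  Then ln(L) = lim(x→0) [exponent × ln(base)]
  Evaluate using L'Hôpital or standard limits, then exponentiate.
  L = 1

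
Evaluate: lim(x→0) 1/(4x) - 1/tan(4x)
This is an ∞-∞ indeterminate form.

Combine fractions or rationalize to convert ∞-∞ to 0/0 form:
  lim(x→0) 1/(4x) - 1/tan(4x) = 0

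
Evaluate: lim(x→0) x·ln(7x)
This is a 0·∞ indeterminate form.

Rewrite 0·∞ as a quotient (0/0 or ∞/∞ form), then apply L'Hôpital's rule:
  lim(x→0) x·ln(7x) = 0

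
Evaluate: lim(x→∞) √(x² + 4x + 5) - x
This is an ∞-∞ indeterminate form.

Combine fractions or rationalize to convert ∞-∞ to 0/0 form:
  lim(x→∞) √(x² + 4x + 5) - x = 2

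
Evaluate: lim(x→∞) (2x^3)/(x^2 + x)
This is an ∞/∞ indeterminate form.

Apply L'Hôpital's rule: differentiate numerator and denominator separately.
  f(x) = 2·x^3   ⇒   f'(x) = 6·x^2
  g(x) = x^2 + x   ⇒   g'(x) = 2·x + 1
  lim(x→∞) f'(x)/g'(x) = lim(x→∞) (6·x^2)/(2·x + 1)
  = ∞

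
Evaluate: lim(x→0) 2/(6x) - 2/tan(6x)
This is an ∞-∞ indeterminate form.

Combine fractions or rationalize to convert ∞-∞ to 0/0 form:
  lim(x→0) 2/(6x) - 2/tan(6x) = 0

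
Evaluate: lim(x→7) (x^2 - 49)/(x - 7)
This is a standard limit.

Factor or rationalize the expression:
  lim(x→7) (x^2 - 49)/(x - 7) = 14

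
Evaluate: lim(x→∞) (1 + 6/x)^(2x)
This is an exponential indeterminate form.

For exponential indeterminate forms, take the natural log:
  Let L = lim(x→∞) (1 + 6/x)^(2x)
  Then ln(L) = lim(x→∞) [exponent × ln(base)]
  Evaluate using L'Hôpital or standard limits, then exponentiate.
  L = e^(12)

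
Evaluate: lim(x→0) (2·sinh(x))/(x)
This is a 0/0 indeterminate form.

Apply L'Hôpital's rule: differentiate numerator and denominator separately.
  f(x) = 2·sinh(x)   ⇒   f'(x) = 2·cosh(x)
  g(x) = x   ⇒   g'(x) = 1
  lim(x→0) f'(x)/g'(x) = lim(x→0) (2·cosh(x))/(1)
  = 2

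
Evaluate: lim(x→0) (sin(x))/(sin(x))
This is a 0/0 indeterminate form.

Apply L'Hôpital's rule: differentiate numerator and denominator separately.
  f(x) = sin(x)   ⇒   f'(x) = cos(x)
  g(x) = sin(x)   ⇒   g'(x) = cos(x)
  lim(x→0) f'(x)/g'(x) = lim(x→0) (cos(x))/(cos(x))
  = 1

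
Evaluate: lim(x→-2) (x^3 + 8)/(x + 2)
This is a standard limit.

Factor or rationalize the expression:
  lim(x→-2) (x^3 + 8)/(x + 2) = 12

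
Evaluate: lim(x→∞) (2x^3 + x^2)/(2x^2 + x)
This is an ∞/∞ indeterminate form.

Apply L'Hôpital's rule: differentiate numerator and denominator separately.
  f(x) = 2·x^3 + x^2   ⇒   f'(x) = 6·x^2 + 2·x
  g(x) = 2·x^2 + x   ⇒   g'(x) = 4·x + 1
  lim(x→∞) f'(x)/g'(x) = lim(x→∞) (6·x^2 + 2·x)/(4·x + 1)
  = ∞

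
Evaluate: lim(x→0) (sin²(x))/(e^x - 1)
This is a 0/0 indeterminate form.

Apply L'Hôpital's rule: differentiate numerator and denominator separately.
  f(x) = sin(x)^2   ⇒   f'(x) = 2·sin(x)·cos(x)
  g(x) = e^(x) - 1   ⇒   g'(x) = e^(x)
  lim(x→0) f'(x)/g'(x) = lim(x→0) (2·sin(x)·cos(x))/(e^(x))
  = 0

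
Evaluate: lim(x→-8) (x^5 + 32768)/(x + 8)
This is a standard limit.

Factor or rationalize the expression:
  lim(x→-8) (x^5 + 32768)/(x + 8) = 20480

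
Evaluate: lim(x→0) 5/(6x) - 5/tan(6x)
This is an ∞-∞ indeterminate form.

Combine fractions or rationalize to convert ∞-∞ to 0/0 form:
  lim(x→0) 5/(6x) - 5/tan(6x) = 0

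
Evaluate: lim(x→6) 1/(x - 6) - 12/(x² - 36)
This is an ∞-∞ indeterminate form.

Combine fractions or rationalize to convert ∞-∞ to 0/0 form:
  lim(x→6) 1/(x - 6) - 12/(x² - 36) = 1/12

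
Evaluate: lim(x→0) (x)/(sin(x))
This is a 0/0 indeterminate form.

Apply L'Hôpital's rule: differentiate numerator and denominator separately.
  f(x) = x   ⇒   f'(x) = 1
  g(x) = sin(x)   ⇒   g'(x) = cos(x)
  lim(x→0) f'(x)/g'(x) = lim(x→0) (1)/(cos(x))
  = 1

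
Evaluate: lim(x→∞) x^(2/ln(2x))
This is an exponential indeterminate form.

For exponential indeterminate forms, take the natural log:
  Let L = lim(x→∞) x^(2/ln(2x))
  Then ln(L) = lim(x→∞) [exponent × ln(base)]
  Evaluate using L'Hôpital or standard limits, then exponentiate.
  L = e²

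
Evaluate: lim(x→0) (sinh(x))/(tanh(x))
This is a 0/0 indeterminate form.

Apply L'Hôpital's rule: differentiate numerator and denominator separately.
  f(x) = sinh(x)   ⇒   f'(x) = cosh(x)
  g(x) = tanh(x)   ⇒   g'(x) = 1 - tanh(x)^2
  lim(x→0) f'(x)/g'(x) = lim(x→0) (cosh(x))/(1 - tanh(x)^2)
  = 1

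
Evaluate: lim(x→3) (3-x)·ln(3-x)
This is a 0·∞ indeterminate form.

Rewrite 0·∞ as a quotient (0/0 or ∞/∞ form), then apply L'Hôpital's rule:
  lim(x→3) (3-x)·ln(3-x) = 0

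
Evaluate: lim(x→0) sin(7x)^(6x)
This is an exponential indeterminate form.

For exponential indeterminate forms, take the natural log:
  Let L = lim(x→0) sin(7x)^(6x)
  Then ln(L) = lim(x→0) [exponent × ln(base)]
  Evaluate using L'Hôpital or standard limits, then exponentiate.
  L = 1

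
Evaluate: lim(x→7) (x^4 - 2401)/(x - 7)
This is a standard limit.

Factor or rationalize the expression:
  lim(x→7) (x^4 - 2401)/(x - 7) = 1372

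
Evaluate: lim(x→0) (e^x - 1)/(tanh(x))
This is a 0/0 indeterminate form.

Apply L'Hôpital's rule: differentiate numerator and denominator separately.
  f(x) = e^(x) - 1   ⇒   f'(x) = e^(x)
  g(x) = tanh(x)   ⇒   g'(x) = 1 - tanh(x)^2
  lim(x→0) f'(x)/g'(x) = lim(x→0) (e^(x))/(1 - tanh(x)^2)
  = 1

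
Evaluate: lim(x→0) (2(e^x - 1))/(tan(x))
This is a 0/0 indeterminate form.

Apply L'Hôpital's rule: differentiate numerator and denominator separately.
  f(x) = 2·e^(x) - 2   ⇒   f'(x) = 2·e^(x)
  g(x) = tan(x)   ⇒   g'(x) = tan(x)^2 + 1
  lim(x→0) f'(x)/g'(x) = lim(x→0) (2·e^(x))/(tan(x)^2 + 1)
  = 2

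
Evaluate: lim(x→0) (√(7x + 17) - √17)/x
This is a standard limit.

Factor or rationalize the expression:
  lim(x→0) (√(7x + 17) - √17)/x = 7·sqrt(17)/34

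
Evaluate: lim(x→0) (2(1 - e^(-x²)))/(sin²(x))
This is a 0/0 indeterminate form.

Apply L'Hôpital's rule: differentiate numerator and denominator separately.
  f(x) = 2 - 2·e^(-x^2)   ⇒   f'(x) = 4·x·e^(-x^2)
  g(x) = sin(x)^2   ⇒   g'(x) = 2·sin(x)·cos(x)
  lim(x→0) f'(x)/g'(x) = lim(x→0) (4·x·e^(-x^2))/(2·sin(x)·cos(x))
  = 2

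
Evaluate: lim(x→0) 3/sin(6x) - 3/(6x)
This is an ∞-∞ indeterminate form.

Combine fractions or rationalize to convert ∞-∞ to 0/0 form:
  lim(x→0) 3/sin(6x) - 3/(6x) = 0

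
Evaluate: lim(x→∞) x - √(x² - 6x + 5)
This is an ∞-∞ indeterminate form.

Combine fractions or rationalize to convert ∞-∞ to 0/0 form:
  lim(x→∞) x - √(x² - 6x + 5) = 3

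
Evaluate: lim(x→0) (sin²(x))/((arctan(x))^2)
This is a 0/0 indeterminate form.

Apply L'Hôpital's rule: differentiate numerator and denominator separately.
  f(x) = sin(x)^2   ⇒   f'(x) = 2·sin(x)·cos(x)
  g(x) = atan(x)^2   ⇒   g'(x) = 2·atan(x)/(x^2 + 1)
  lim(x→0) f'(x)/g'(x) = lim(x→0) (2·sin(x)·cos(x))/(2·atan(x)/(x^2 + 1))
  = 1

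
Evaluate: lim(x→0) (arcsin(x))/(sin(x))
This is a 0/0 indeterminate form.

Apply L'Hôpital's rule: differentiate numerator and denominator separately.
  f(x) = asin(x)   ⇒   f'(x) = 1/sqrt(1 - x^2)
  g(x) = sin(x)   ⇒   g'(x) = cos(x)
  lim(x→0) f'(x)/g'(x) = lim(x→0) (1/sqrt(1 - x^2))/(cos(x))
  = 1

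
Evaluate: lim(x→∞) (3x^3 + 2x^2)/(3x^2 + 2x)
This is an ∞/∞ indeterminate form.

Apply L'Hôpital's rule: differentiate numerator and denominator separately.
  f(x) = 3·x^3 + 2·x^2   ⇒   f'(x) = 9·x^2 + 4·x
  g(x) = 3·x^2 + 2·x   ⇒   g'(x) = 6·x + 2
  lim(x→∞) f'(x)/g'(x) = lim(x→∞) (9·x^2 + 4·x)/(6·x + 2)
  = ∞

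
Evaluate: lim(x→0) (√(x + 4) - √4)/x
This is a standard limit.

Factor or rationalize the expression:
  lim(x→0) (√(x + 4) - √4)/x = 1/4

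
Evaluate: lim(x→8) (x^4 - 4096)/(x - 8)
This is a standard limit.

Factor or rationalize the expression:
  lim(x→8) (x^4 - 4096)/(x - 8) = 2048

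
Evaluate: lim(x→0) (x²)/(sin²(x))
This is a 0/0 indeterminate form.

Apply L'Hôpital's rule: differentiate numerator and denominator separately.
  f(x) = x^2   ⇒   f'(x) = 2·x
  g(x) = sin(x)^2   ⇒   g'(x) = 2·sin(x)·cos(x)
  lim(x→0) f'(x)/g'(x) = lim(x→0) (2·x)/(2·sin(x)·cos(x))
  = 1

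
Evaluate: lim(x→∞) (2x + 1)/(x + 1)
This is an ∞/∞ indeterminate form.

Apply L'Hôpital's rule: differentiate numerator and denominator separately.
  f(x) = 2·x + 1   ⇒   f'(x) = 2
  g(x) = x + 1   ⇒   g'(x) = 1
  lim(x→∞) f'(x)/g'(x) = lim(x→∞) (2)/(1)
  = 2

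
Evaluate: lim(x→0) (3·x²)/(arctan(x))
This is a 0/0 indeterminate form.

Apply L'Hôpital's rule: differentiate numerator and denominator separately.
  f(x) = 3·x^2   ⇒   f'(x) = 6·x
  g(x) = atan(x)   ⇒   g'(x) = 1/(x^2 + 1)
  lim(x→0) f'(x)/g'(x) = lim(x→0) (6·x)/(1/(x^2 + 1))
  = 0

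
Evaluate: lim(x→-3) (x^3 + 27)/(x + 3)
This is a standard limit.

Factor or rationalize the expression:
  lim(x→-3) (x^3 + 27)/(x + 3) = 27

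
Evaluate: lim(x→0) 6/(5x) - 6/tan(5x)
This is an ∞-∞ indeterminate form.

Combine fractions or rationalize to convert ∞-∞ to 0/0 form:
  lim(x→0) 6/(5x) - 6/tan(5x) = 0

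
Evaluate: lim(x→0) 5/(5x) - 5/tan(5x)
This is an ∞-∞ indeterminate form.

Combine fractions or rationalize to convert ∞-∞ to 0/0 form:
  lim(x→0) 5/(5x) - 5/tan(5x) = 0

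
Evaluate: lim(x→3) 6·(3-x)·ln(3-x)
This is a 0·∞ indeterminate form.

Rewrite 0·∞ as a quotient (0/0 or ∞/∞ form), then apply L'Hôpital's rule:
  lim(x→3) 6·(3-x)·ln(3-x) = 0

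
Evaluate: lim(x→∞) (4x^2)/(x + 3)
This is an ∞/∞ indeterminate form.

Apply L'Hôpital's rule: differentiate numerator and denominator separately.
  f(x) = 4·x^2   ⇒   f'(x) = 8·x
  g(x) = x + 3   ⇒   g'(x) = 1
  lim(x→∞) f'(x)/g'(x) = lim(x→∞) (8·x)/(1)
  = ∞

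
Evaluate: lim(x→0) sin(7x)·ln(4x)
This is a 0·∞ indeterminate form.

Rewrite 0·∞ as a quotient (0/0 or ∞/∞ form), then apply L'Hôpital's rule:
  lim(x→0) sin(7x)·ln(4x) = 0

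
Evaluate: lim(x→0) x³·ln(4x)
This is a 0·∞ indeterminate form.

Rewrite 0·∞ as a quotient (0/0 or ∞/∞ form), then apply L'Hôpital's rule:
  lim(x→0) x³·ln(4x) = 0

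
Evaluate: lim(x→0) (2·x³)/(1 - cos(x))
This is a 0/0 indeterminate form.

Apply L'Hôpital's rule: differentiate numerator and denominator separately.
  f(x) = 2·x^3   ⇒   f'(x) = 6·x^2
  g(x) = 1 - cos(x)   ⇒   g'(x) = sin(x)
  lim(x→0) f'(x)/g'(x) = lim(x→0) (6·x^2)/(sin(x))
  = 0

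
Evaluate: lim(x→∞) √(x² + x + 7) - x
This is an ∞-∞ indeterminate form.

Combine fractions or rationalize to convert ∞-∞ to 0/0 form:
  lim(x→∞) √(x² + x + 7) - x = 1/2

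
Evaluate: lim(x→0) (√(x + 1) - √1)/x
This is a standard limit.

Factor or rationalize the expression:
  lim(x→0) (√(x + 1) - √1)/x = 1/2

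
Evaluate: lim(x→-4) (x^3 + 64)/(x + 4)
This is a standard limit.

Factor or rationalize the expression:
  lim(x→-4) (x^3 + 64)/(x + 4) = 48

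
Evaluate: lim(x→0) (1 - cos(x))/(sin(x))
This is a 0/0 indeterminate form.

Apply L'Hôpital's rule: differentiate numerator and denominator separately.
  f(x) = 1 - cos(x)   ⇒   f'(x) = sin(x)
  g(x) = sin(x)   ⇒   g'(x) = cos(x)
  lim(x→0) f'(x)/g'(x) = lim(x→0) (sin(x))/(cos(x))
  = 0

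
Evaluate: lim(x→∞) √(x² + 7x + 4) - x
This is an ∞-∞ indeterminate form.

Combine fractions or rationalize to convert ∞-∞ to 0/0 form:
  lim(x→∞) √(x² + 7x + 4) - x = 7/2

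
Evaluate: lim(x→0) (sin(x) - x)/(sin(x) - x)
This is a 0/0 indeterminate form.

Apply L'Hôpital's rule: differentiate numerator and denominator separately.
  f(x) = -x + sin(x)   ⇒   f'(x) = cos(x) - 1
  g(x) = -x + sin(x)   ⇒   g'(x) = cos(x) - 1
  lim(x→0) f'(x)/g'(x) = lim(x→0) (cos(x) - 1)/(cos(x) - 1)
  = 1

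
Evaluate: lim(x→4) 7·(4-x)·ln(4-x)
This is a 0·∞ indeterminate form.

Rewrite 0·∞ as a quotient (0/0 or ∞/∞ form), then apply L'Hôpital's rule:
  lim(x→4) 7·(4-x)·ln(4-x) = 0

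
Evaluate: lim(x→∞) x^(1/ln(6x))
This is an exponential indeterminate form.

For exponential indeterminate forms, take the natural log:
  Let L = lim(x→∞) x^(1/ln(6x))
  Then ln(L) = lim(x→∞) [exponent × ln(base)]
  Evaluate using L'Hôpital or standard limits, then exponentiate.
  L = e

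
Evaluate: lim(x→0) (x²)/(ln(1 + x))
This is a 0/0 indeterminate form.

Apply L'Hôpital's rule: differentiate numerator and denominator separately.
  f(x) = x^2   ⇒   f'(x) = 2·x
  g(x) = ln(x + 1)   ⇒   g'(x) = 1/(x + 1)
  lim(x→0) f'(x)/g'(x) = lim(x→0) (2·x)/(1/(x + 1))
  = 0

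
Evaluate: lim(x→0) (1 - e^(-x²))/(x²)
This is a 0/0 indeterminate form.

Apply L'Hôpital's rule: differentiate numerator and denominator separately.
  f(x) = 1 - e^(-x^2)   ⇒   f'(x) = 2·x·e^(-x^2)
  g(x) = x^2   ⇒   g'(x) = 2·x
  lim(x→0) f'(x)/g'(x) = lim(x→0) (2·x·e^(-x^2))/(2·x)
  = 1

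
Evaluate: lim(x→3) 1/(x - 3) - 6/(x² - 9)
This is an ∞-∞ indeterminate form.

Combine fractions or rationalize to convert ∞-∞ to 0/0 form:
  lim(x→3) 1/(x - 3) - 6/(x² - 9) = 1/6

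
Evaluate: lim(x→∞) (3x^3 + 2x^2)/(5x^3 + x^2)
This is an ∞/∞ indeterminate form.

Apply L'Hôpital's rule: differentiate numerator and denominator separately.
  f(x) = 3·x^3 + 2·x^2   ⇒   f'(x) = 9·x^2 + 4·x
  g(x) = 5·x^3 + x^2   ⇒   g'(x) = 15·x^2 + 2·x
  lim(x→∞) f'(x)/g'(x) = lim(x→∞) (9·x^2 + 4·x)/(15·x^2 + 2·x)
  = 3/5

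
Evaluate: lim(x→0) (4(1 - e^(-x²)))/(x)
This is a 0/0 indeterminate form.

Apply L'Hôpital's rule: differentiate numerator and denominator separately.
  f(x) = 4 - 4·e^(-x^2)   ⇒   f'(x) = 8·x·e^(-x^2)
  g(x) = x   ⇒   g'(x) = 1
  lim(x→0) f'(x)/g'(x) = lim(x→0) (8·x·e^(-x^2))/(1)
  = 0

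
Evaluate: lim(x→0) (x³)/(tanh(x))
This is a 0/0 indeterminate form.

Apply L'Hôpital's rule: differentiate numerator and denominator separately.
  f(x) = x^3   ⇒   f'(x) = 3·x^2
  g(x) = tanh(x)   ⇒   g'(x) = 1 - tanh(x)^2
  lim(x→0) f'(x)/g'(x) = lim(x→0) (3·x^2)/(1 - tanh(x)^2)
  = 0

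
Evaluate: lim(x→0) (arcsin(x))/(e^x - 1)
This is a 0/0 indeterminate form.

Apply L'Hôpital's rule: differentiate numerator and denominator separately.
  f(x) = asin(x)   ⇒   f'(x) = 1/sqrt(1 - x^2)
  g(x) = e^(x) - 1   ⇒   g'(x) = e^(x)
  lim(x→0) f'(x)/g'(x) = lim(x→0) (1/sqrt(1 - x^2))/(e^(x))
  = 1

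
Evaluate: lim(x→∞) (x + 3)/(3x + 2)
This is an ∞/∞ indeterminate form.

Apply L'Hôpital's rule: differentiate numerator and denominator separately.
  f(x) = x + 3   ⇒   f'(x) = 1
  g(x) = 3·x + 2   ⇒   g'(x) = 3
  lim(x→∞) f'(x)/g'(x) = lim(x→∞) (1)/(3)
  = 1/3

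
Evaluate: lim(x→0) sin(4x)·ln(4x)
This is a 0·∞ indeterminate form.

Rewrite 0·∞ as a quotient (0/0 or ∞/∞ form), then apply L'Hôpital's rule:
  lim(x→0) sin(4x)·ln(4x) = 0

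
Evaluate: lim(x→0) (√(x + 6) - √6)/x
This is a standard limit.

Factor or rationalize the expression:
  lim(x→0) (√(x + 6) - √6)/x = sqrt(6)/12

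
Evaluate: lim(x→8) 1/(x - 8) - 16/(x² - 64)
This is an ∞-∞ indeterminate form.

Combine fractions or rationalize to convert ∞-∞ to 0/0 form:
  lim(x→8) 1/(x - 8) - 16/(x² - 64) = 1/16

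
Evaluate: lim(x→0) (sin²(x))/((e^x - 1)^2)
This is a 0/0 indeterminate form.

Apply L'Hôpital's rule: differentiate numerator and denominator separately.
  f(x) = sin(x)^2   ⇒   f'(x) = 2·sin(x)·cos(x)
  g(x) = (e^(x) - 1)^2   ⇒   g'(x) = 2·(e^(x) - 1)·e^(x)
  lim(x→0) f'(x)/g'(x) = lim(x→0) (2·sin(x)·cos(x))/(2·(e^(x) - 1)·e^(x))
  = 1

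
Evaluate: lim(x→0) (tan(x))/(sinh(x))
This is a 0/0 indeterminate form.

Apply L'Hôpital's rule: differentiate numerator and denominator separately.
  f(x) = tan(x)   ⇒   f'(x) = tan(x)^2 + 1
  g(x) = sinh(x)   ⇒   g'(x) = cosh(x)
  lim(x→0) f'(x)/g'(x) = lim(x→0) (tan(x)^2 + 1)/(cosh(x))
  = 1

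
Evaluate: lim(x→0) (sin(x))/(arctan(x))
This is a 0/0 indeterminate form.

Apply L'Hôpital's rule: differentiate numerator and denominator separately.
  f(x) = sin(x)   ⇒   f'(x) = cos(x)
  g(x) = atan(x)   ⇒   g'(x) = 1/(x^2 + 1)
  lim(x→0) f'(x)/g'(x) = lim(x→0) (cos(x))/(1/(x^2 + 1))
  = 1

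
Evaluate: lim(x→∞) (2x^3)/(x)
This is an ∞/∞ indeterminate form.

Apply L'Hôpital's rule: differentiate numerator and denominator separately.
  f(x) = 2·x^3   ⇒   f'(x) = 6·x^2
  g(x) = x   ⇒   g'(x) = 1
  lim(x→∞) f'(x)/g'(x) = lim(x→∞) (6·x^2)/(1)
  = ∞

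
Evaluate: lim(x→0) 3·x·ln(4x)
This is a 0·∞ indeterminate form.

Rewrite 0·∞ as a quotient (0/0 or ∞/∞ form), then apply L'Hôpital's rule:
  lim(x→0) 3·x·ln(4x) = 0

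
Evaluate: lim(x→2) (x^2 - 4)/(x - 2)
This is a standard limit.

Factor or rationalize the expression:
  lim(x→2) (x^2 - 4)/(x - 2) = 4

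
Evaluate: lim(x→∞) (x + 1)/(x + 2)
This is an ∞/∞ indeterminate form.

Apply L'Hôpital's rule: differentiate numerator and denominator separately.
  f(x) = x + 1   ⇒   f'(x) = 1
  g(x) = x + 2   ⇒   g'(x) = 1
  lim(x→∞) f'(x)/g'(x) = lim(x→∞) (1)/(1)
  = 1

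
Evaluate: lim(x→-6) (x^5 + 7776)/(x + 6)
This is a standard limit.

Factor or rationalize the expression:
  lim(x→-6) (x^5 + 7776)/(x + 6) = 6480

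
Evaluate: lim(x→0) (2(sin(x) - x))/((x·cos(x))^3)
This is a 0/0 indeterminate form.

Apply L'Hôpital's rule: differentiate numerator and denominator separately.
  f(x) = -2·x + 2·sin(x)   ⇒   f'(x) = 2·cos(x) - 2
  g(x) = x^3·cos(x)^3   ⇒   g'(x) = -3·x^3·sin(x)·cos(x)^2 + 3·x^2·cos(x)^3
  lim(x→0) f'(x)/g'(x) = lim(x→0) (2·cos(x) - 2)/(-3·x^3·sin(x)·cos(x)^2 + 3·x^2·cos(x)^3)
  = -1/3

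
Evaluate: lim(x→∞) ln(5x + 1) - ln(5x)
This is an ∞-∞ indeterminate form.

Combine fractions or rationalize to convert ∞-∞ to 0/0 form:
  lim(x→∞) ln(5x + 1) - ln(5x) = 0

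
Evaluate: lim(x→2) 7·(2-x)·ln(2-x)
This is a 0·∞ indeterminate form.

Rewrite 0·∞ as a quotient (0/0 or ∞/∞ form), then apply L'Hôpital's rule:
  lim(x→2) 7·(2-x)·ln(2-x) = 0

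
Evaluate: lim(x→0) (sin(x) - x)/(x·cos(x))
This is a 0/0 indeterminate form.

Apply L'Hôpital's rule: differentiate numerator and denominator separately.
  f(x) = -x + sin(x)   ⇒   f'(x) = cos(x) - 1
  g(x) = x·cos(x)   ⇒   g'(x) = -x·sin(x) + cos(x)
  lim(x→0) f'(x)/g'(x) = lim(x→0) (cos(x) - 1)/(-x·sin(x) + cos(x))
  = 0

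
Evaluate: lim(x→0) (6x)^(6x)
This is an exponential indeterminate form.

For exponential indeterminate forms, take the natural log:
  Let L = lim(x→0) (6x)^(6x)
  Then ln(L) = lim(x→0) [exponent × ln(base)]
  Evaluate using L'Hôpital or standard limits, then exponentiate.
  L = 1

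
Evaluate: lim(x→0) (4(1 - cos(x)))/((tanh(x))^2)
This is a 0/0 indeterminate form.

Apply L'Hôpital's rule: differentiate numerator and denominator separately.
  f(x) = 4 - 4·cos(x)   ⇒   f'(x) = 4·sin(x)
  g(x) = tanh(x)^2   ⇒   g'(x) = (2 - 2·tanh(x)^2)·tanh(x)
  lim(x→0) f'(x)/g'(x) = lim(x→0) (4·sin(x))/((2 - 2·tanh(x)^2)·tanh(x))
  = 2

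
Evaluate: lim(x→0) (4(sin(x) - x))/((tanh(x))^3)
This is a 0/0 indeterminate form.

Apply L'Hôpital's rule: differentiate numerator and denominator separately.
  f(x) = -4·x + 4·sin(x)   ⇒   f'(x) = 4·cos(x) - 4
  g(x) = tanh(x)^3   ⇒   g'(x) = (3 - 3·tanh(x)^2)·tanh(x)^2
  lim(x→0) f'(x)/g'(x) = lim(x→0) (4·cos(x) - 4)/((3 - 3·tanh(x)^2)·tanh(x)^2)
  = -2/3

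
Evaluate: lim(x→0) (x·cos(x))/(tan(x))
This is a 0/0 indeterminate form.

Apply L'Hôpital's rule: differentiate numerator and denominator separately.
  f(x) = x·cos(x)   ⇒   f'(x) = -x·sin(x) + cos(x)
  g(x) = tan(x)   ⇒   g'(x) = tan(x)^2 + 1
  lim(x→0) f'(x)/g'(x) = lim(x→0) (-x·sin(x) + cos(x))/(tan(x)^2 + 1)
  = 1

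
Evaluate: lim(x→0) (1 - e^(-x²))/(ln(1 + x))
This is a 0/0 indeterminate form.

Apply L'Hôpital's rule: differentiate numerator and denominator separately.
  f(x) = 1 - e^(-x^2)   ⇒   f'(x) = 2·x·e^(-x^2)
  g(x) = ln(x + 1)   ⇒   g'(x) = 1/(x + 1)
  lim(x→0) f'(x)/g'(x) = lim(x→0) (2·x·e^(-x^2))/(1/(x + 1))
  = 0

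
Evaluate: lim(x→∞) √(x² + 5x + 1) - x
This is an ∞-∞ indeterminate form.

Combine fractions or rationalize to convert ∞-∞ to 0/0 form:
  lim(x→∞) √(x² + 5x + 1) - x = 5/2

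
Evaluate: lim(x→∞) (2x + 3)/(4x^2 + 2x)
This is an ∞/∞ indeterminate form.

Apply L'Hôpital's rule: differentiate numerator and denominator separately.
  f(x) = 2·x + 3   ⇒   f'(x) = 2
  g(x) = 4·x^2 + 2·x   ⇒   g'(x) = 8·x + 2
  lim(x→∞) f'(x)/g'(x) = lim(x→∞) (2)/(8·x + 2)
  = 0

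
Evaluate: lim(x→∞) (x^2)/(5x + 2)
This is an ∞/∞ indeterminate form.

Apply L'Hôpital's rule: differentiate numerator and denominator separately.
  f(x) = x^2   ⇒   f'(x) = 2·x
  g(x) = 5·x + 2   ⇒   g'(x) = 5
  lim(x→∞) f'(x)/g'(x) = lim(x→∞) (2·x)/(5)
  = ∞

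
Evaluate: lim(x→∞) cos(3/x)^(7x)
This is an exponential indeterminate form.

For exponential indeterminate forms, take the natural log:
  Let L = lim(x→∞) cos(3/x)^(7x)
  Then ln(L) = lim(x→∞) [exponent × ln(base)]
  Evaluate using L'Hôpital or standard limits, then exponentiate.
  L = 1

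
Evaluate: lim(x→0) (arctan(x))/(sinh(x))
This is a 0/0 indeterminate form.

Apply L'Hôpital's rule: differentiate numerator and denominator separately.
  f(x) = atan(x)   ⇒   f'(x) = 1/(x^2 + 1)
  g(x) = sinh(x)   ⇒   g'(x) = cosh(x)
  lim(x→0) f'(x)/g'(x) = lim(x→0) (1/(x^2 + 1))/(cosh(x))
  = 1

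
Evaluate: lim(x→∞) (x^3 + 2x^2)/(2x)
This is an ∞/∞ indeterminate form.

Apply L'Hôpital's rule: differentiate numerator and denominator separately.
  f(x) = x^3 + 2·x^2   ⇒   f'(x) = 3·x^2 + 4·x
  g(x) = 2·x   ⇒   g'(x) = 2
  lim(x→∞) f'(x)/g'(x) = lim(x→∞) (3·x^2 + 4·x)/(2)
  = ∞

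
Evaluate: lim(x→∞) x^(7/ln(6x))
This is an exponential indeterminate form.

For exponential indeterminate forms, take the natural log:
  Let L = lim(x→∞) x^(7/ln(6x))
  Then ln(L) = lim(x→∞) [exponent × ln(base)]
  Evaluate using L'Hôpital or standard limits, then exponentiate.
  L = e^(7)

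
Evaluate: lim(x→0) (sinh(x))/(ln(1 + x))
This is a 0/0 indeterminate form.

Apply L'Hôpital's rule: differentiate numerator and denominator separately.
  f(x) = sinh(x)   ⇒   f'(x) = cosh(x)
  g(x) = ln(x + 1)   ⇒   g'(x) = 1/(x + 1)
  lim(x→0) f'(x)/g'(x) = lim(x→0) (cosh(x))/(1/(x + 1))
  = 1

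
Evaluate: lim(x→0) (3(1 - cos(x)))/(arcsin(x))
This is a 0/0 indeterminate form.

Apply L'Hôpital's rule: differentiate numerator and denominator separately.
  f(x) = 3 - 3·cos(x)   ⇒   f'(x) = 3·sin(x)
  g(x) = asin(x)   ⇒   g'(x) = 1/sqrt(1 - x^2)
  lim(x→0) f'(x)/g'(x) = lim(x→0) (3·sin(x))/(1/sqrt(1 - x^2))
  = 0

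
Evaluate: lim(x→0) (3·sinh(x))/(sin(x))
This is a 0/0 indeterminate form.

Apply L'Hôpital's rule: differentiate numerator and denominator separately.
  f(x) = 3·sinh(x)   ⇒   f'(x) = 3·cosh(x)
  g(x) = sin(x)   ⇒   g'(x) = cos(x)
  lim(x→0) f'(x)/g'(x) = lim(x→0) (3·cosh(x))/(cos(x))
  = 3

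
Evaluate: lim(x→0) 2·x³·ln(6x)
This is a 0·∞ indeterminate form.

Rewrite 0·∞ as a quotient (0/0 or ∞/∞ form), then apply L'Hôpital's rule:
  lim(x→0) 2·x³·ln(6x) = 0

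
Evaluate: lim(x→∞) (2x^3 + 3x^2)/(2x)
This is an ∞/∞ indeterminate form.

Apply L'Hôpital's rule: differentiate numerator and denominator separately.
  f(x) = 2·x^3 + 3·x^2   ⇒   f'(x) = 6·x^2 + 6·x
  g(x) = 2·x   ⇒   g'(x) = 2
  lim(x→∞) f'(x)/g'(x) = lim(x→∞) (6·x^2 + 6·x)/(2)
  = ∞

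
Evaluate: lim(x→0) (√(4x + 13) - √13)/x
This is a standard limit.

Factor or rationalize the expression:
  lim(x→0) (√(4x + 13) - √13)/x = 2·sqrt(13)/13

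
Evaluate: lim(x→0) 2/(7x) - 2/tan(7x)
This is an ∞-∞ indeterminate form.

Combine fractions or rationalize to convert ∞-∞ to 0/0 form:
  lim(x→0) 2/(7x) - 2/tan(7x) = 0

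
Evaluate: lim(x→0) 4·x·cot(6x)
This is a 0·∞ indeterminate form.

Rewrite 0·∞ as a quotient (0/0 or ∞/∞ form), then apply L'Hôpital's rule:
  lim(x→0) 4·x·cot(6x) = 2/3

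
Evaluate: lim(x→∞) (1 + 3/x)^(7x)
This is an exponential indeterminate form.

For exponential indeterminate forms, take the natural log:
  Let L = lim(x→∞) (1 + 3/x)^(7x)
  Then ln(L) = lim(x→∞) [exponent × ln(base)]
  Evaluate using L'Hôpital or standard limits, then exponentiate.
  L = e^(21)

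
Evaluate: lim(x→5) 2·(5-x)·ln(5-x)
This is a 0·∞ indeterminate form.

Rewrite 0·∞ as a quotient (0/0 or ∞/∞ form), then apply L'Hôpital's rule:
  lim(x→5) 2·(5-x)·ln(5-x) = 0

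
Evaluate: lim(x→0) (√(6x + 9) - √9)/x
This is a standard limit.

Factor or rationalize the expression:
  lim(x→0) (√(6x + 9) - √9)/x = 1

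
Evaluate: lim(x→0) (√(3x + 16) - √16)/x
This is a standard limit.

Factor or rationalize the expression:
  lim(x→0) (√(3x + 16) - √16)/x = 3/8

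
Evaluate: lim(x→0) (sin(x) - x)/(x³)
This is a 0/0 indeterminate form.

Apply L'Hôpital's rule: differentiate numerator and denominator separately.
  f(x) = -x + sin(x)   ⇒   f'(x) = cos(x) - 1
  g(x) = x^3   ⇒   g'(x) = 3·x^2
  lim(x→0) f'(x)/g'(x) = lim(x→0) (cos(x) - 1)/(3·x^2)
  = -1/6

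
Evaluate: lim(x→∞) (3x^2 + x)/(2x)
This is an ∞/∞ indeterminate form.

Apply L'Hôpital's rule: differentiate numerator and denominator separately.
  f(x) = 3·x^2 + x   ⇒   f'(x) = 6·x + 1
  g(x) = 2·x   ⇒   g'(x) = 2
  lim(x→∞) f'(x)/g'(x) = lim(x→∞) (6·x + 1)/(2)
  = ∞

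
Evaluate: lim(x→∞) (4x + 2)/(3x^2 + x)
This is an ∞/∞ indeterminate form.

Apply L'Hôpital's rule: differentiate numerator and denominator separately.
  f(x) = 4·x + 2   ⇒   f'(x) = 4
  g(x) = 3·x^2 + x   ⇒   g'(x) = 6·x + 1
  lim(x→∞) f'(x)/g'(x) = lim(x→∞) (4)/(6·x + 1)
  = 0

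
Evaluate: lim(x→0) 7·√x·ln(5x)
This is a 0·∞ indeterminate form.

Rewrite 0·∞ as a quotient (0/0 or ∞/∞ form), then apply L'Hôpital's rule:
  lim(x→0) 7·√x·ln(5x) = 0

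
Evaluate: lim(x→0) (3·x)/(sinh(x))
This is a 0/0 indeterminate form.

Apply L'Hôpital's rule: differentiate numerator and denominator separately.
  f(x) = 3·x   ⇒   f'(x) = 3
  g(x) = sinh(x)   ⇒   g'(x) = cosh(x)
  lim(x→0) f'(x)/g'(x) = lim(x→0) (3)/(cosh(x))
  = 3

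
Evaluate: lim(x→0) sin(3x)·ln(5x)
This is a 0·∞ indeterminate form.

Rewrite 0·∞ as a quotient (0/0 or ∞/∞ form), then apply L'Hôpital's rule:
  lim(x→0) sin(3x)·ln(5x) = 0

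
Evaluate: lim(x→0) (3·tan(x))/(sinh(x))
This is a 0/0 indeterminate form.

Apply L'Hôpital's rule: differentiate numerator and denominator separately.
  f(x) = 3·tan(x)   ⇒   f'(x) = 3·tan(x)^2 + 3
  g(x) = sinh(x)   ⇒   g'(x) = cosh(x)
  lim(x→0) f'(x)/g'(x) = lim(x→0) (3·tan(x)^2 + 3)/(cosh(x))
  = 3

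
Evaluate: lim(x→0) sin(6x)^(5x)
This is an exponential indeterminate form.

For exponential indeterminate forms, take the natural log:
  Let L = lim(x→0) sin(6x)^(5x)
  Then ln(L) = lim(x→0) [exponent × ln(base)]
  Evaluate using L'Hôpital or standard limits, then exponentiate.
  L = 1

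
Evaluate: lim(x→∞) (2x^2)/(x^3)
This is an ∞/∞ indeterminate form.

Apply L'Hôpital's rule: differentiate numerator and denominator separately.
  f(x) = 2·x^2   ⇒   f'(x) = 4·x
  g(x) = x^3   ⇒   g'(x) = 3·x^2
  lim(x→∞) f'(x)/g'(x) = lim(x→∞) (4·x)/(3·x^2)
  = 0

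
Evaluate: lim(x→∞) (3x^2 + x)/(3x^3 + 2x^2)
This is an ∞/∞ indeterminate form.

Apply L'Hôpital's rule: differentiate numerator and denominator separately.
  f(x) = 3·x^2 + x   ⇒   f'(x) = 6·x + 1
  g(x) = 3·x^3 + 2·x^2   ⇒   g'(x) = 9·x^2 + 4·x
  lim(x→∞) f'(x)/g'(x) = lim(x→∞) (6·x + 1)/(9·x^2 + 4·x)
  = 0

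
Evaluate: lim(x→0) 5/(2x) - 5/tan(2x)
This is an ∞-∞ indeterminate form.

Combine fractions or rationalize to convert ∞-∞ to 0/0 form:
  lim(x→0) 5/(2x) - 5/tan(2x) = 0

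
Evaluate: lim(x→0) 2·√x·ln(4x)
This is a 0·∞ indeterminate form.

Rewrite 0·∞ as a quotient (0/0 or ∞/∞ form), then apply L'Hôpital's rule:
  lim(x→0) 2·√x·ln(4x) = 0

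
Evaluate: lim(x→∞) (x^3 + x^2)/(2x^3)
This is an ∞/∞ indeterminate form.

Apply L'Hôpital's rule: differentiate numerator and denominator separately.
  f(x) = x^3 + x^2   ⇒   f'(x) = 3·x^2 + 2·x
  g(x) = 2·x^3   ⇒   g'(x) = 6·x^2
  lim(x→∞) f'(x)/g'(x) = lim(x→∞) (3·x^2 + 2·x)/(6·x^2)
  = 1/2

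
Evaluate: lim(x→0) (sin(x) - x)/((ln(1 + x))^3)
This is a 0/0 indeterminate form.

Apply L'Hôpital's rule: differentiate numerator and denominator separately.
  f(x) = -x + sin(x)   ⇒   f'(x) = cos(x) - 1
  g(x) = ln(x + 1)^3   ⇒   g'(x) = 3·ln(x + 1)^2/(x + 1)
  lim(x→0) f'(x)/g'(x) = lim(x→0) (cos(x) - 1)/(3·ln(x + 1)^2/(x + 1))
  = -1/6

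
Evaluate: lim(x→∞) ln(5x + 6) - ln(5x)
This is an ∞-∞ indeterminate form.

Combine fractions or rationalize to convert ∞-∞ to 0/0 form:
  lim(x→∞) ln(5x + 6) - ln(5x) = 0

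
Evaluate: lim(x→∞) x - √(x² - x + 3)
This is an ∞-∞ indeterminate form.

Combine fractions or rationalize to convert ∞-∞ to 0/0 form:
  lim(x→∞) x - √(x² - x + 3) = 1/2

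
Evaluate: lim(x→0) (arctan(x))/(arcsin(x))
This is a 0/0 indeterminate form.

Apply L'Hôpital's rule: differentiate numerator and denominator separately.
  f(x) = atan(x)   ⇒   f'(x) = 1/(x^2 + 1)
  g(x) = asin(x)   ⇒   g'(x) = 1/sqrt(1 - x^2)
  lim(x→0) f'(x)/g'(x) = lim(x→0) (1/(x^2 + 1))/(1/sqrt(1 - x^2))
  = 1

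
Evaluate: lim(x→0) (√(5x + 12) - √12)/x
This is a standard limit.

Factor or rationalize the expression:
  lim(x→0) (√(5x + 12) - √12)/x = 5·sqrt(3)/12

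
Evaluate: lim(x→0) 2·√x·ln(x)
This is a 0·∞ indeterminate form.

Rewrite 0·∞ as a quotient (0/0 or ∞/∞ form), then apply L'Hôpital's rule:
  lim(x→0) 2·√x·ln(x) = 0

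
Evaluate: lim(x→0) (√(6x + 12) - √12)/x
This is a standard limit.

Factor or rationalize the expression:
  lim(x→0) (√(6x + 12) - √12)/x = sqrt(3)/2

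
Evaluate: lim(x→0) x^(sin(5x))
This is an exponential indeterminate form.

For exponential indeterminate forms, take the natural log:
  Let L = lim(x→0) x^(sin(5x))
  Then ln(L) = lim(x→0) [exponent × ln(base)]
  Evaluate using L'Hôpital or standard limits, then exponentiate.
  L = 1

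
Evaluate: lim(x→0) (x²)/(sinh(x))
This is a 0/0 indeterminate form.

Apply L'Hôpital's rule: differentiate numerator and denominator separately.
  f(x) = x^2   ⇒   f'(x) = 2·x
  g(x) = sinh(x)   ⇒   g'(x) = cosh(x)
  lim(x→0) f'(x)/g'(x) = lim(x→0) (2·x)/(cosh(x))
  = 0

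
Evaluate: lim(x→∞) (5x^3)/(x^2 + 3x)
This is an ∞/∞ indeterminate form.

Apply L'Hôpital's rule: differentiate numerator and denominator separately.
  f(x) = 5·x^3   ⇒   f'(x) = 15·x^2
  g(x) = x^2 + 3·x   ⇒   g'(x) = 2·x + 3
  lim(x→∞) f'(x)/g'(x) = lim(x→∞) (15·x^2)/(2·x + 3)
  = ∞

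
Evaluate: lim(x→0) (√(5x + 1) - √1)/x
This is a standard limit.

Factor or rationalize the expression:
  lim(x→0) (√(5x + 1) - √1)/x = 5/2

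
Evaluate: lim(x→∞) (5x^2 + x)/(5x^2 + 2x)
This is an ∞/∞ indeterminate form.

Apply L'Hôpital's rule: differentiate numerator and denominator separately.
  f(x) = 5·x^2 + x   ⇒   f'(x) = 10·x + 1
  g(x) = 5·x^2 + 2·x   ⇒   g'(x) = 10·x + 2
  lim(x→∞) f'(x)/g'(x) = lim(x→∞) (10·x + 1)/(10·x + 2)
  = 1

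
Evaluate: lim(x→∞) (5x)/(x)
This is an ∞/∞ indeterminate form.

Apply L'Hôpital's rule: differentiate numerator and denominator separately.
  f(x) = 5·x   ⇒   f'(x) = 5
  g(x) = x   ⇒   g'(x) = 1
  lim(x→∞) f'(x)/g'(x) = lim(x→∞) (5)/(1)
  = 5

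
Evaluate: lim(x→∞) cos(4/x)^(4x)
This is an exponential indeterminate form.

For exponential indeterminate forms, take the natural log:
  Let L = lim(x→∞) cos(4/x)^(4x)
  Then ln(L) = lim(x→∞) [exponent × ln(base)]
  Evaluate using L'Hôpital or standard limits, then exponentiate.
  L = 1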